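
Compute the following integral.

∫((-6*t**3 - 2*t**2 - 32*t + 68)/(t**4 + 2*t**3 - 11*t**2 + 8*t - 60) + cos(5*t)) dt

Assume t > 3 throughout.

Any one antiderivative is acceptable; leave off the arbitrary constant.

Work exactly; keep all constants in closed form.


Answer: -2*log(t - 3) - 4*log(t + 5) + sin(5*t)/5 - 2*atan(t/2).


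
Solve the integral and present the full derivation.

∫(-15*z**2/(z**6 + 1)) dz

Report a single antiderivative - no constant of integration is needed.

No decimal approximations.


Step 1. Substitute u = z**3, turning ∫(-15*z**2/(z**6 + 1)) dz into ∫(-5/(u**2 + 1)) du: now ∫(-5/(u**2 + 1)) du.
Step 2. Evaluate the standard form: now -5*atan(u).
Step 3. Substitute back u = z**3: now -5*atan(z**3).
Answer: -5*atan(z**3).


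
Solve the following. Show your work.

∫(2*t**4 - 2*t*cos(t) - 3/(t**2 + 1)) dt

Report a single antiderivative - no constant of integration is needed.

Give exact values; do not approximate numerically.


Step 1. Rewrite: now ∫(2*t**4) dt + ∫(-2*t*cos(t)) dt + ∫(-3/(t**2 + 1)) dt.
Step 2. Integrate ∫(-2*t*cos(t)) dt by parts with u = t, dv = (-2*cos(t)) dt, so v = -2*sin(t): now -2*t*sin(t) + ∫(2*t**4) dt + ∫(-3/(t**2 + 1)) dt + ∫(2*sin(t)) dt.
Step 3. Evaluate the standard form: now -2*t*sin(t) - 2*cos(t) + ∫(2*t**4) dt + ∫(-3/(t**2 + 1)) dt.
Step 4. Evaluate the standard form: now -2*t*sin(t) - 2*cos(t) - 3*atan(t) + ∫(2*t**4) dt.
Step 5. Evaluate the standard form: now 2*t**5/5 - 2*t*sin(t) - 2*cos(t) - 3*atan(t).
Answer: 2*t**5/5 - 2*t*sin(t) - 2*cos(t) - 3*atan(t).


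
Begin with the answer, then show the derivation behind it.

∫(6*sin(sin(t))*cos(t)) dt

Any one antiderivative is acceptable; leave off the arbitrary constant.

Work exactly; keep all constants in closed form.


The answer is -6*cos(sin(t)).
Step 1. Substitute u = sin(t), turning ∫(6*sin(sin(t))*cos(t)) dt into ∫(6*sin(u)) du: now ∫(6*sin(u)) du.
Step 2. Evaluate the standard form: now -6*cos(u).
Step 3. Substitute back u = sin(t): now -6*cos(sin(t)).
Answer: -6*cos(sin(t)).


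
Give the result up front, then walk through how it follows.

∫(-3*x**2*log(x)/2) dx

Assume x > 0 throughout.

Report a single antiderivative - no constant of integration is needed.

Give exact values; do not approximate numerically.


The answer is -x**3*log(x)/2 + x**3/6.
Step 1. Integrate ∫(-3*x**2*log(x)/2) dx by parts with u = log(x), dv = (-3*x**2/2) dx, so v = -x**3/2 [assuming x > 0]: now -x**3*log(x)/2 + ∫(x**2/2) dx.
Step 2. Evaluate the standard form: now -x**3*log(x)/2 + x**3/6.
Answer: -x**3*log(x)/2 + x**3/6.


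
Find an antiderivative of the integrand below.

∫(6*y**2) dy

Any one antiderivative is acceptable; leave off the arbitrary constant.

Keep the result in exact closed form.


Answer: 2*y**3.


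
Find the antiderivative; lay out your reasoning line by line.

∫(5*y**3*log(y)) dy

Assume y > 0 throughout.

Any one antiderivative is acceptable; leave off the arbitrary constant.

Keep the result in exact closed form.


Step 1. Integrate ∫(5*y**3*log(y)) dy by parts with u = log(y), dv = (5*y**3) dy, so v = 5*y**4/4 [assuming y > 0]: now 5*y**4*log(y)/4 + ∫(-5*y**3/4) dy.
Step 2. Evaluate the standard form: now 5*y**4*log(y)/4 - 5*y**4/16.
Answer: 5*y**4*log(y)/4 - 5*y**4/16.


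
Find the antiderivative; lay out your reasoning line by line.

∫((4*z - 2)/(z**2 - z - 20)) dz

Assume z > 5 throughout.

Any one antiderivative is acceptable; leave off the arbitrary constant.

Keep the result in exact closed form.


Step 1. Decompose ∫((4*z - 2)/(z**2 - z - 20)) dz by partial fractions, (4*z - 2)/(z**2 - z - 20) = 2/(z + 4) + 2/(z - 5): now ∫(2/(z - 5)) dz + ∫(2/(z + 4)) dz.
Step 2. Evaluate the standard form [assuming z > 5]: now 2*log(z - 5) + ∫(2/(z + 4)) dz.
Step 3. Evaluate the standard form [assuming z > -4]: now 2*log(z - 5) + 2*log(z + 4).
Answer: 2*log(z - 5) + 2*log(z + 4).


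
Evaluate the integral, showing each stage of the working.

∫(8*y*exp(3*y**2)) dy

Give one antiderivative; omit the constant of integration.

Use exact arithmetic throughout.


Step 1. Substitute u = y**2, turning ∫(8*y*exp(3*y**2)) dy into ∫(4*exp(3*u)) du: now ∫(4*exp(3*u)) du.
Step 2. Evaluate the standard form: now 4*exp(3*u)/3.
Step 3. Substitute back u = y**2: now 4*exp(3*y**2)/3.
Answer: 4*exp(3*y**2)/3.


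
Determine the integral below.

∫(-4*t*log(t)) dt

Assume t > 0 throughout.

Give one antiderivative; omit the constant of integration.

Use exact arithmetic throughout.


Answer: -2*t**2*log(t) + t**2.


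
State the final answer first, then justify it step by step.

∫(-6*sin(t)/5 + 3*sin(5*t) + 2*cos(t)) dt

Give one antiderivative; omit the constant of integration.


The answer is 2*sin(t) + 6*cos(t)/5 - 3*cos(5*t)/5.
Step 1. Rewrite: now ∫(-6*sin(t)/5) dt + ∫(3*sin(5*t)) dt + ∫(2*cos(t)) dt.
Step 2. Evaluate the standard form: now 2*sin(t) + ∫(-6*sin(t)/5) dt + ∫(3*sin(5*t)) dt.
Step 3. Evaluate the standard form: now 2*sin(t) - 3*cos(5*t)/5 + ∫(-6*sin(t)/5) dt.
Step 4. Evaluate the standard form: now 2*sin(t) + 6*cos(t)/5 - 3*cos(5*t)/5.
Answer: 2*sin(t) + 6*cos(t)/5 - 3*cos(5*t)/5.


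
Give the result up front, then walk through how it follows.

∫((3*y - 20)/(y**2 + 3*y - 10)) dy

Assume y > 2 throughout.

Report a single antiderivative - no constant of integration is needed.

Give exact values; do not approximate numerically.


The answer is -2*log(y - 2) + 5*log(y + 5).
Step 1. Decompose ∫((3*y - 20)/(y**2 + 3*y - 10)) dy by partial fractions, (3*y - 20)/(y**2 + 3*y - 10) = 5/(y + 5) - 2/(y - 2): now ∫(-2/(y - 2)) dy + ∫(5/(y + 5)) dy.
Step 2. Evaluate the standard form [assuming y > -5]: now 5*log(y + 5) + ∫(-2/(y - 2)) dy.
Step 3. Evaluate the standard form [assuming y > 2]: now -2*log(y - 2) + 5*log(y + 5).
Answer: -2*log(y - 2) + 5*log(y + 5).


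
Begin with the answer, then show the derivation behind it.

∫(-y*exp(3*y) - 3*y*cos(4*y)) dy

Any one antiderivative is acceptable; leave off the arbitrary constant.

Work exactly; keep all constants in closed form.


The answer is -y*exp(3*y)/3 - 3*y*sin(4*y)/4 + exp(3*y)/9 - 3*cos(4*y)/16.
Step 1. Rewrite: now ∫(-y*exp(3*y)) dy + ∫(-3*y*cos(4*y)) dy.
Step 2. Integrate ∫(-3*y*cos(4*y)) dy by parts with u = y, dv = (-3*cos(4*y)) dy, so v = -3*sin(4*y)/4: now -3*y*sin(4*y)/4 + ∫(-y*exp(3*y)) dy + ∫(3*sin(4*y)/4) dy.
Step 3. Evaluate the standard form: now -3*y*sin(4*y)/4 - 3*cos(4*y)/16 + ∫(-y*exp(3*y)) dy.
Step 4. Integrate ∫(-y*exp(3*y)) dy by parts with u = y, dv = (-exp(3*y)) dy, so v = -exp(3*y)/3: now -y*exp(3*y)/3 - 3*y*sin(4*y)/4 - 3*cos(4*y)/16 + ∫(exp(3*y)/3) dy.
Step 5. Evaluate the standard form: now -y*exp(3*y)/3 - 3*y*sin(4*y)/4 + exp(3*y)/9 - 3*cos(4*y)/16.
Answer: -y*exp(3*y)/3 - 3*y*sin(4*y)/4 + exp(3*y)/9 - 3*cos(4*y)/16.


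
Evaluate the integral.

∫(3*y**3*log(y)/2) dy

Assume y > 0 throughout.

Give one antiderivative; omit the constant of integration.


Answer: 3*y**4*log(y)/8 - 3*y**4/32.


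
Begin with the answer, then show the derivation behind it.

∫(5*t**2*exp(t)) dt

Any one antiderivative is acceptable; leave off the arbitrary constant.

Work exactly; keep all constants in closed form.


The answer is 5*t**2*exp(t) - 10*t*exp(t) + 10*exp(t).
Step 1. Integrate ∫(5*t**2*exp(t)) dt by parts with u = t**2, dv = (5*exp(t)) dt, so v = 5*exp(t): now 5*t**2*exp(t) + ∫(-10*t*exp(t)) dt.
Step 2. Integrate ∫(-10*t*exp(t)) dt by parts with u = t, dv = (-10*exp(t)) dt, so v = -10*exp(t): now 5*t**2*exp(t) - 10*t*exp(t) + ∫(10*exp(t)) dt.
Step 3. Evaluate the standard form: now 5*t**2*exp(t) - 10*t*exp(t) + 10*exp(t).
Answer: 5*t**2*exp(t) - 10*t*exp(t) + 10*exp(t).


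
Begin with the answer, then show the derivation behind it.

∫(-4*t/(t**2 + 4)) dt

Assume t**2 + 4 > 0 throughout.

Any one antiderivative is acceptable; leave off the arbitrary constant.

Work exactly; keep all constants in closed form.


The answer is -2*log(t**2 + 4).
Step 1. Substitute u = t**2 + 4, turning ∫(-4*t/(t**2 + 4)) dt into ∫(-2/u) du: now ∫(-2/u) du.
Step 2. Evaluate the standard form [assuming u > 0]: now -2*log(u).
Step 3. Substitute back u = t**2 + 4: now -2*log(t**2 + 4).
Answer: -2*log(t**2 + 4).


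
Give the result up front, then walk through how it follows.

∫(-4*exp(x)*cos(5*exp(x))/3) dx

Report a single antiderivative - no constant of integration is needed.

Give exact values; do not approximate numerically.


The answer is -4*sin(5*exp(x))/15.
Step 1. Substitute u = exp(x), turning ∫(-4*exp(x)*cos(5*exp(x))/3) dx into ∫(-4*cos(5*u)/3) du: now ∫(-4*cos(5*u)/3) du.
Step 2. Evaluate the standard form: now -4*sin(5*u)/15.
Step 3. Substitute back u = exp(x): now -4*sin(5*exp(x))/15.
Answer: -4*sin(5*exp(x))/15.


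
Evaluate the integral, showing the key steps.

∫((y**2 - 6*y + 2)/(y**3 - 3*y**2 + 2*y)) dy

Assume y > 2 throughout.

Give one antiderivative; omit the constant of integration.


Step 1. Decompose ∫((y**2 - 6*y + 2)/(y**3 - 3*y**2 + 2*y)) dy by partial fractions, (y**2 - 6*y + 2)/(y**3 - 3*y**2 + 2*y) = 3/(y - 1) - 3/(y - 2) + 1/y: now ∫(1/y) dy + ∫(-3/(y - 2)) dy + ∫(3/(y - 1)) dy.
Step 2. Evaluate the standard form [assuming y > 1]: now 3*log(y - 1) + ∫(1/y) dy + ∫(-3/(y - 2)) dy.
Step 3. Evaluate the standard form [assuming y > 0]: now log(y) + 3*log(y - 1) + ∫(-3/(y - 2)) dy.
Step 4. Evaluate the standard form [assuming y > 2]: now log(y) - 3*log(y - 2) + 3*log(y - 1).
Answer: log(y) - 3*log(y - 2) + 3*log(y - 1).


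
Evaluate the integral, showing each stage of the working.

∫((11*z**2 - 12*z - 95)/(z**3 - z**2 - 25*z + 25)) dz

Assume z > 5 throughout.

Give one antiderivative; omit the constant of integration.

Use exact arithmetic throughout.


Step 1. Decompose ∫((11*z**2 - 12*z - 95)/(z**3 - z**2 - 25*z + 25)) dz by partial fractions, (11*z**2 - 12*z - 95)/(z**3 - z**2 - 25*z + 25) = 4/(z + 5) + 4/(z - 1) + 3/(z - 5): now ∫(3/(z - 5)) dz + ∫(4/(z - 1)) dz + ∫(4/(z + 5)) dz.
Step 2. Evaluate the standard form [assuming z > 5]: now 3*log(z - 5) + ∫(4/(z - 1)) dz + ∫(4/(z + 5)) dz.
Step 3. Evaluate the standard form [assuming z > 1]: now 3*log(z - 5) + 4*log(z - 1) + ∫(4/(z + 5)) dz.
Step 4. Evaluate the standard form [assuming z > -5]: now 3*log(z - 5) + 4*log(z - 1) + 4*log(z + 5).
Answer: 3*log(z - 5) + 4*log(z - 1) + 4*log(z + 5).


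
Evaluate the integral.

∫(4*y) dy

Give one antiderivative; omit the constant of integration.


Answer: 2*y**2.


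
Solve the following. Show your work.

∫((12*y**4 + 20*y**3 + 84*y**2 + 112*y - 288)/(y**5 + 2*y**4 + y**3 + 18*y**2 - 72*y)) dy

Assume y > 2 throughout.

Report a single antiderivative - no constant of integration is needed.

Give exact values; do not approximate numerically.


Step 1. Decompose ∫((12*y**4 + 20*y**3 + 84*y**2 + 112*y - 288)/(y**5 + 2*y**4 + y**3 + 18*y**2 - 72*y)) dy by partial fractions, (12*y**4 + 20*y**3 + 84*y**2 + 112*y - 288)/(y**5 + 2*y**4 + y**3 + 18*y**2 - 72*y) = 4/(y**2 + 9) + 4/(y + 4) + 4/(y - 2) + 4/y: now ∫(4/y) dy + ∫(4/(y - 2)) dy + ∫(4/(y + 4)) dy + ∫(4/(y**2 + 9)) dy.
Step 2. Evaluate the standard form [assuming y > 0]: now 4*log(y) + ∫(4/(y - 2)) dy + ∫(4/(y + 4)) dy + ∫(4/(y**2 + 9)) dy.
Step 3. Evaluate the standard form [assuming y > -4]: now 4*log(y) + 4*log(y + 4) + ∫(4/(y - 2)) dy + ∫(4/(y**2 + 9)) dy.
Step 4. Evaluate the standard form [assuming y > 2]: now 4*log(y) + 4*log(y - 2) + 4*log(y + 4) + ∫(4/(y**2 + 9)) dy.
Step 5. Evaluate the standard form: now 4*log(y) + 4*log(y - 2) + 4*log(y + 4) + 4*atan(y/3)/3.
Answer: 4*log(y) + 4*log(y - 2) + 4*log(y + 4) + 4*atan(y/3)/3.


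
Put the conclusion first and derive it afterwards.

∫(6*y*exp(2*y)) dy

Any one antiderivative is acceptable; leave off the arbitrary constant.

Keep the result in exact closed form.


The answer is 3*y*exp(2*y) - 3*exp(2*y)/2.
Step 1. Integrate ∫(6*y*exp(2*y)) dy by parts with u = y, dv = (6*exp(2*y)) dy, so v = 3*exp(2*y): now 3*y*exp(2*y) + ∫(-3*exp(2*y)) dy.
Step 2. Evaluate the standard form: now 3*y*exp(2*y) - 3*exp(2*y)/2.
Answer: 3*y*exp(2*y) - 3*exp(2*y)/2.


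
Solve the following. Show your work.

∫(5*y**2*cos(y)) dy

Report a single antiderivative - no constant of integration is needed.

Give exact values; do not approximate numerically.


Step 1. Integrate ∫(5*y**2*cos(y)) dy by parts with u = y**2, dv = (5*cos(y)) dy, so v = 5*sin(y): now 5*y**2*sin(y) + ∫(-10*y*sin(y)) dy.
Step 2. Integrate ∫(-10*y*sin(y)) dy by parts with u = y, dv = (-10*sin(y)) dy, so v = 10*cos(y): now 5*y**2*sin(y) + 10*y*cos(y) + ∫(-10*cos(y)) dy.
Step 3. Evaluate the standard form: now 5*y**2*sin(y) + 10*y*cos(y) - 10*sin(y).
Answer: 5*y**2*sin(y) + 10*y*cos(y) - 10*sin(y).


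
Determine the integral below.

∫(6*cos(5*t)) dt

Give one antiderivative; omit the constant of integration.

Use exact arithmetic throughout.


Answer: 6*sin(5*t)/5.


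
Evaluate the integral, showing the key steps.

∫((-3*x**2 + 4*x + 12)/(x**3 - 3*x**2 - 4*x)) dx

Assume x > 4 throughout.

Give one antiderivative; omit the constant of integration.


Step 1. Decompose ∫((-3*x**2 + 4*x + 12)/(x**3 - 3*x**2 - 4*x)) dx by partial fractions, (-3*x**2 + 4*x + 12)/(x**3 - 3*x**2 - 4*x) = 1/(x + 1) - 1/(x - 4) - 3/x: now ∫(-3/x) dx + ∫(-1/(x - 4)) dx + ∫(1/(x + 1)) dx.
Step 2. Evaluate the standard form [assuming x > -1]: now log(x + 1) + ∫(-3/x) dx + ∫(-1/(x - 4)) dx.
Step 3. Evaluate the standard form [assuming x > 4]: now -log(x - 4) + log(x + 1) + ∫(-3/x) dx.
Step 4. Evaluate the standard form [assuming x > 0]: now -3*log(x) - log(x - 4) + log(x + 1).
Answer: -3*log(x) - log(x - 4) + log(x + 1).


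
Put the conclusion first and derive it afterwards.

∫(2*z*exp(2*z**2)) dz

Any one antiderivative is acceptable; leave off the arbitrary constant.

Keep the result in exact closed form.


The answer is exp(2*z**2)/2.
Step 1. Substitute u = z**2, turning ∫(2*z*exp(2*z**2)) dz into ∫(exp(2*u)) du: now ∫(exp(2*u)) du.
Step 2. Evaluate the standard form: now exp(2*u)/2.
Step 3. Substitute back u = z**2: now exp(2*z**2)/2.
Answer: exp(2*z**2)/2.


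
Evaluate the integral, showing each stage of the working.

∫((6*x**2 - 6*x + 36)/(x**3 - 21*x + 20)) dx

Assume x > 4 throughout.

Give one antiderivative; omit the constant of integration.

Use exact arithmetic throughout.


Step 1. Decompose ∫((6*x**2 - 6*x + 36)/(x**3 - 21*x + 20)) dx by partial fractions, (6*x**2 - 6*x + 36)/(x**3 - 21*x + 20) = 4/(x + 5) - 2/(x - 1) + 4/(x - 4): now ∫(4/(x - 4)) dx + ∫(-2/(x - 1)) dx + ∫(4/(x + 5)) dx.
Step 2. Evaluate the standard form [assuming x > 1]: now -2*log(x - 1) + ∫(4/(x - 4)) dx + ∫(4/(x + 5)) dx.
Step 3. Evaluate the standard form [assuming x > 4]: now 4*log(x - 4) - 2*log(x - 1) + ∫(4/(x + 5)) dx.
Step 4. Evaluate the standard form [assuming x > -5]: now 4*log(x - 4) - 2*log(x - 1) + 4*log(x + 5).
Answer: 4*log(x - 4) - 2*log(x - 1) + 4*log(x + 5).


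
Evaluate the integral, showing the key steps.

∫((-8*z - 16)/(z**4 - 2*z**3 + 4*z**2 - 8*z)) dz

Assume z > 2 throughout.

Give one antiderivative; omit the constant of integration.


Step 1. Decompose ∫((-8*z - 16)/(z**4 - 2*z**3 + 4*z**2 - 8*z)) dz by partial fractions, (-8*z - 16)/(z**4 - 2*z**3 + 4*z**2 - 8*z) = 4/(z**2 + 4) - 2/(z - 2) + 2/z: now ∫(2/z) dz + ∫(-2/(z - 2)) dz + ∫(4/(z**2 + 4)) dz.
Step 2. Evaluate the standard form [assuming z > 0]: now 2*log(z) + ∫(-2/(z - 2)) dz + ∫(4/(z**2 + 4)) dz.
Step 3. Evaluate the standard form [assuming z > 2]: now 2*log(z) - 2*log(z - 2) + ∫(4/(z**2 + 4)) dz.
Step 4. Evaluate the standard form: now 2*log(z) - 2*log(z - 2) + 2*atan(z/2).
Answer: 2*log(z) - 2*log(z - 2) + 2*atan(z/2).


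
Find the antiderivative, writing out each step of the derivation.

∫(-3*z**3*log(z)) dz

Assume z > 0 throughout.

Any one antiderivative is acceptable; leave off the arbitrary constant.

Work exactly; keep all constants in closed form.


Step 1. Integrate ∫(-3*z**3*log(z)) dz by parts with u = log(z), dv = (-3*z**3) dz, so v = -3*z**4/4 [assuming z > 0]: now -3*z**4*log(z)/4 + ∫(3*z**3/4) dz.
Step 2. Evaluate the standard form: now -3*z**4*log(z)/4 + 3*z**4/16.
Answer: -3*z**4*log(z)/4 + 3*z**4/16.


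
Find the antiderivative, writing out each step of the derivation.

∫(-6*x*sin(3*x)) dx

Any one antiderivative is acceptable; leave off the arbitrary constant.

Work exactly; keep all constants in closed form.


Step 1. Integrate ∫(-6*x*sin(3*x)) dx by parts with u = x, dv = (-6*sin(3*x)) dx, so v = 2*cos(3*x): now 2*x*cos(3*x) + ∫(-2*cos(3*x)) dx.
Step 2. Evaluate the standard form: now 2*x*cos(3*x) - 2*sin(3*x)/3.
Answer: 2*x*cos(3*x) - 2*sin(3*x)/3.


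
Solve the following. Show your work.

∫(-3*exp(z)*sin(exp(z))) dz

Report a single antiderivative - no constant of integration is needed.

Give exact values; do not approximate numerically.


Step 1. Substitute u = exp(z), turning ∫(-3*exp(z)*sin(exp(z))) dz into ∫(-3*sin(u)) du: now ∫(-3*sin(u)) du.
Step 2. Evaluate the standard form: now 3*cos(u).
Step 3. Substitute back u = exp(z): now 3*cos(exp(z)).
Answer: 3*cos(exp(z)).


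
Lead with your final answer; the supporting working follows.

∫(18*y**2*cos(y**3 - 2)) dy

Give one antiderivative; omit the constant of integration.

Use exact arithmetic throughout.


The answer is 6*sin(y**3 - 2).
Step 1. Substitute u = y**3 - 2, turning ∫(18*y**2*cos(y**3 - 2)) dy into ∫(6*cos(u)) du: now ∫(6*cos(u)) du.
Step 2. Evaluate the standard form: now 6*sin(u).
Step 3. Substitute back u = y**3 - 2: now 6*sin(y**3 - 2).
Answer: 6*sin(y**3 - 2).


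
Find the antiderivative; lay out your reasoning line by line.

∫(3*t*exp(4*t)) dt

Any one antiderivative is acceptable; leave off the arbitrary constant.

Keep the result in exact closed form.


Step 1. Integrate ∫(3*t*exp(4*t)) dt by parts with u = t, dv = (3*exp(4*t)) dt, so v = 3*exp(4*t)/4: now 3*t*exp(4*t)/4 + ∫(-3*exp(4*t)/4) dt.
Step 2. Evaluate the standard form: now 3*t*exp(4*t)/4 - 3*exp(4*t)/16.
Answer: 3*t*exp(4*t)/4 - 3*exp(4*t)/16.


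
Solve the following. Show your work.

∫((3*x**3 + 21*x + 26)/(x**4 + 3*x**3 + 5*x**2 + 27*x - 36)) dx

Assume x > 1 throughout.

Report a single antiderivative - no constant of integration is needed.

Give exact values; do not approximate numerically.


Step 1. Decompose ∫((3*x**3 + 21*x + 26)/(x**4 + 3*x**3 + 5*x**2 + 27*x - 36)) dx by partial fractions, (3*x**3 + 21*x + 26)/(x**4 + 3*x**3 + 5*x**2 + 27*x - 36) = -2/(x**2 + 9) + 2/(x + 4) + 1/(x - 1): now ∫(1/(x - 1)) dx + ∫(2/(x + 4)) dx + ∫(-2/(x**2 + 9)) dx.
Step 2. Evaluate the standard form [assuming x > 1]: now log(x - 1) + ∫(2/(x + 4)) dx + ∫(-2/(x**2 + 9)) dx.
Step 3. Evaluate the standard form [assuming x > -4]: now log(x - 1) + 2*log(x + 4) + ∫(-2/(x**2 + 9)) dx.
Step 4. Evaluate the standard form: now log(x - 1) + 2*log(x + 4) - 2*atan(x/3)/3.
Answer: log(x - 1) + 2*log(x + 4) - 2*atan(x/3)/3.


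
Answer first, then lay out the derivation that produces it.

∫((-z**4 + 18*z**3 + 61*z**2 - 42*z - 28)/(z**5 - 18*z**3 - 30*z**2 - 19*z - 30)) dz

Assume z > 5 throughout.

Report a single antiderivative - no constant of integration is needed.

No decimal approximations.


The answer is 2*log(z - 5) - 4*log(z + 2) + log(z + 3) + 3*atan(z).
Step 1. Decompose ∫((-z**4 + 18*z**3 + 61*z**2 - 42*z - 28)/(z**5 - 18*z**3 - 30*z**2 - 19*z - 30)) dz by partial fractions, (-z**4 + 18*z**3 + 61*z**2 - 42*z - 28)/(z**5 - 18*z**3 - 30*z**2 - 19*z - 30) = 3/(z**2 + 1) + 1/(z + 3) - 4/(z + 2) + 2/(z - 5): now ∫(2/(z - 5)) dz + ∫(-4/(z + 2)) dz + ∫(1/(z + 3)) dz + ∫(3/(z**2 + 1)) dz.
Step 2. Evaluate the standard form [assuming z > 5]: now 2*log(z - 5) + ∫(-4/(z + 2)) dz + ∫(1/(z + 3)) dz + ∫(3/(z**2 + 1)) dz.
Step 3. Evaluate the standard form [assuming z > -2]: now 2*log(z - 5) - 4*log(z + 2) + ∫(1/(z + 3)) dz + ∫(3/(z**2 + 1)) dz.
Step 4. Evaluate the standard form [assuming z > -3]: now 2*log(z - 5) - 4*log(z + 2) + log(z + 3) + ∫(3/(z**2 + 1)) dz.
Step 5. Evaluate the standard form: now 2*log(z - 5) - 4*log(z + 2) + log(z + 3) + 3*atan(z).
Answer: 2*log(z - 5) - 4*log(z + 2) + log(z + 3) + 3*atan(z).


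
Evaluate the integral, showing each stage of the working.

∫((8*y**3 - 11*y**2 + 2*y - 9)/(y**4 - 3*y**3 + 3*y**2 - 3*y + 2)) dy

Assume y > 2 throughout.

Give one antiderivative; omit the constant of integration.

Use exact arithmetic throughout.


Step 1. Decompose ∫((8*y**3 - 11*y**2 + 2*y - 9)/(y**4 - 3*y**3 + 3*y**2 - 3*y + 2)) dy by partial fractions, (8*y**3 - 11*y**2 + 2*y - 9)/(y**4 - 3*y**3 + 3*y**2 - 3*y + 2) = 2/(y**2 + 1) + 5/(y - 1) + 3/(y - 2): now ∫(3/(y - 2)) dy + ∫(5/(y - 1)) dy + ∫(2/(y**2 + 1)) dy.
Step 2. Evaluate the standard form [assuming y > 2]: now 3*log(y - 2) + ∫(5/(y - 1)) dy + ∫(2/(y**2 + 1)) dy.
Step 3. Evaluate the standard form [assuming y > 1]: now 3*log(y - 2) + 5*log(y - 1) + ∫(2/(y**2 + 1)) dy.
Step 4. Evaluate the standard form: now 3*log(y - 2) + 5*log(y - 1) + 2*atan(y).
Answer: 3*log(y - 2) + 5*log(y - 1) + 2*atan(y).


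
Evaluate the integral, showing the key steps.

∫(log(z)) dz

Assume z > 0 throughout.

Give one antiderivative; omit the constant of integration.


Step 1. Integrate ∫(log(z)) dz by parts with u = log(z), dv = (1) dz, so v = z [assuming z > 0]: now z*log(z) + ∫(-1) dz.
Step 2. Evaluate the standard form: now z*log(z) - z.
Answer: z*log(z) - z.


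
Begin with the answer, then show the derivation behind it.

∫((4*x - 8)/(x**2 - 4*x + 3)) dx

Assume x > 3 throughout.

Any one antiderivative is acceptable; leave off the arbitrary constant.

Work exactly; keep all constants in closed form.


The answer is 2*log(x - 3) + 2*log(x - 1).
Step 1. Decompose ∫((4*x - 8)/(x**2 - 4*x + 3)) dx by partial fractions, (4*x - 8)/(x**2 - 4*x + 3) = 2/(x - 1) + 2/(x - 3): now ∫(2/(x - 3)) dx + ∫(2/(x - 1)) dx.
Step 2. Evaluate the standard form [assuming x > 1]: now 2*log(x - 1) + ∫(2/(x - 3)) dx.
Step 3. Evaluate the standard form [assuming x > 3]: now 2*log(x - 3) + 2*log(x - 1).
Answer: 2*log(x - 3) + 2*log(x - 1).


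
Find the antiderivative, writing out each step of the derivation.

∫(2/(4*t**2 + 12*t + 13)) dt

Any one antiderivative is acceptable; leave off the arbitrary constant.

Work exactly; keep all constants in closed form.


Step 1. Substitute u = 2*t + 3, turning ∫(2/(4*t**2 + 12*t + 13)) dt into ∫(1/(u**2 + 4)) du: now ∫(1/(u**2 + 4)) du.
Step 2. Evaluate the standard form: now atan(u/2)/2.
Step 3. Substitute back u = 2*t + 3: now atan(t + 3/2)/2.
Answer: atan(t + 3/2)/2.


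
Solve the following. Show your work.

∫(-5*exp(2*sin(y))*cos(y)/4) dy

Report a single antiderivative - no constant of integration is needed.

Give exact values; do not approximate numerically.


Step 1. Substitute u = sin(y), turning ∫(-5*exp(2*sin(y))*cos(y)/4) dy into ∫(-5*exp(2*u)/4) du: now ∫(-5*exp(2*u)/4) du.
Step 2. Evaluate the standard form: now -5*exp(2*u)/8.
Step 3. Substitute back u = sin(y): now -5*exp(2*sin(y))/8.
Answer: -5*exp(2*sin(y))/8.


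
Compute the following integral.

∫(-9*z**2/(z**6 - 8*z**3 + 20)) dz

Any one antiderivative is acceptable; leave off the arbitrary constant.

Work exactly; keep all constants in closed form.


Answer: -3*atan(z**3/2 - 2)/2.


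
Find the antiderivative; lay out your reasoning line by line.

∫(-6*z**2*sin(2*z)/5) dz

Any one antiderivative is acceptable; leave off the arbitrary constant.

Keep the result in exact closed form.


Step 1. Integrate ∫(-6*z**2*sin(2*z)/5) dz by parts with u = z**2, dv = (-6*sin(2*z)/5) dz, so v = 3*cos(2*z)/5: now 3*z**2*cos(2*z)/5 + ∫(-6*z*cos(2*z)/5) dz.
Step 2. Integrate ∫(-6*z*cos(2*z)/5) dz by parts with u = z, dv = (-6*cos(2*z)/5) dz, so v = -3*sin(2*z)/5: now 3*z**2*cos(2*z)/5 - 3*z*sin(2*z)/5 + ∫(3*sin(2*z)/5) dz.
Step 3. Evaluate the standard form: now 3*z**2*cos(2*z)/5 - 3*z*sin(2*z)/5 - 3*cos(2*z)/10.
Answer: 3*z**2*cos(2*z)/5 - 3*z*sin(2*z)/5 - 3*cos(2*z)/10.


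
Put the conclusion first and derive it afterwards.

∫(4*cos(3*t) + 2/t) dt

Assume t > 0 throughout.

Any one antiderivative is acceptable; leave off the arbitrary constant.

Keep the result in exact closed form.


The answer is 2*log(t) + 4*sin(3*t)/3.
Step 1. Rewrite: now ∫(2/t) dt + ∫(4*cos(3*t)) dt.
Step 2. Evaluate the standard form [assuming t > 0]: now 2*log(t) + ∫(4*cos(3*t)) dt.
Step 3. Evaluate the standard form: now 2*log(t) + 4*sin(3*t)/3.
Answer: 2*log(t) + 4*sin(3*t)/3.


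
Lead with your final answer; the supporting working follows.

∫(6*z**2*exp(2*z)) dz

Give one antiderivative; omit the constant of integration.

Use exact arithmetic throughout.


The answer is 3*z**2*exp(2*z) - 3*z*exp(2*z) + 3*exp(2*z)/2.
Step 1. Integrate ∫(6*z**2*exp(2*z)) dz by parts with u = z**2, dv = (6*exp(2*z)) dz, so v = 3*exp(2*z): now 3*z**2*exp(2*z) + ∫(-6*z*exp(2*z)) dz.
Step 2. Integrate ∫(-6*z*exp(2*z)) dz by parts with u = z, dv = (-6*exp(2*z)) dz, so v = -3*exp(2*z): now 3*z**2*exp(2*z) - 3*z*exp(2*z) + ∫(3*exp(2*z)) dz.
Step 3. Evaluate the standard form: now 3*z**2*exp(2*z) - 3*z*exp(2*z) + 3*exp(2*z)/2.
Answer: 3*z**2*exp(2*z) - 3*z*exp(2*z) + 3*exp(2*z)/2.


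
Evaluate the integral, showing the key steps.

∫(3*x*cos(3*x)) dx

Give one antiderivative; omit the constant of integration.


Step 1. Integrate ∫(3*x*cos(3*x)) dx by parts with u = x, dv = (3*cos(3*x)) dx, so v = sin(3*x): now x*sin(3*x) + ∫(-sin(3*x)) dx.
Step 2. Evaluate the standard form: now x*sin(3*x) + cos(3*x)/3.
Answer: x*sin(3*x) + cos(3*x)/3.


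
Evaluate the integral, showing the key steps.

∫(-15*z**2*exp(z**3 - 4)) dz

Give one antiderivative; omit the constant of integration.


Step 1. Substitute u = z**3 - 4, turning ∫(-15*z**2*exp(z**3 - 4)) dz into ∫(-5*exp(u)) du: now ∫(-5*exp(u)) du.
Step 2. Evaluate the standard form: now -5*exp(u).
Step 3. Substitute back u = z**3 - 4: now -5*exp(z**3 - 4).
Answer: -5*exp(z**3 - 4).


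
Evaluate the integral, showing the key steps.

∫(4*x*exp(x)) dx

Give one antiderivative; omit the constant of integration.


Step 1. Integrate ∫(4*x*exp(x)) dx by parts with u = x, dv = (4*exp(x)) dx, so v = 4*exp(x): now 4*x*exp(x) + ∫(-4*exp(x)) dx.
Step 2. Evaluate the standard form: now 4*x*exp(x) - 4*exp(x).
Answer: 4*x*exp(x) - 4*exp(x).


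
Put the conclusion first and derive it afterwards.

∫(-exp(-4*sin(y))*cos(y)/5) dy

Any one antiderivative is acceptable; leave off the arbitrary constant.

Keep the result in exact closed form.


The answer is exp(-4*sin(y))/20.
Step 1. Substitute u = sin(y), turning ∫(-exp(-4*sin(y))*cos(y)/5) dy into ∫(-exp(-4*u)/5) du: now ∫(-exp(-4*u)/5) du.
Step 2. Evaluate the standard form: now exp(-4*u)/20.
Step 3. Substitute back u = sin(y): now exp(-4*sin(y))/20.
Answer: exp(-4*sin(y))/20.


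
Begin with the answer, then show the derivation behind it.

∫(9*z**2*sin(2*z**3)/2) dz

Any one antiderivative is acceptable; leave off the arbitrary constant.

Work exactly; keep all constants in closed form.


The answer is -3*cos(2*z**3)/4.
Step 1. Substitute u = z**3, turning ∫(9*z**2*sin(2*z**3)/2) dz into ∫(3*sin(2*u)/2) du: now ∫(3*sin(2*u)/2) du.
Step 2. Evaluate the standard form: now -3*cos(2*u)/4.
Step 3. Substitute back u = z**3: now -3*cos(2*z**3)/4.
Answer: -3*cos(2*z**3)/4.


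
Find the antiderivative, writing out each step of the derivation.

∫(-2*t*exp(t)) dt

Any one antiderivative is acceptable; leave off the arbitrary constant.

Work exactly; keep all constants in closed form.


Step 1. Integrate ∫(-2*t*exp(t)) dt by parts with u = t, dv = (-2*exp(t)) dt, so v = -2*exp(t): now -2*t*exp(t) + ∫(2*exp(t)) dt.
Step 2. Evaluate the standard form: now -2*t*exp(t) + 2*exp(t).
Answer: -2*t*exp(t) + 2*exp(t).


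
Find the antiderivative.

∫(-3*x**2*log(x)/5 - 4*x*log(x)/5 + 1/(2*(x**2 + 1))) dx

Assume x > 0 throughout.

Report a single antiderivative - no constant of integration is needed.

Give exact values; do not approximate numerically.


Answer: -x**3*log(x)/5 + x**3/15 - 2*x**2*log(x)/5 + x**2/5 + atan(x)/2.


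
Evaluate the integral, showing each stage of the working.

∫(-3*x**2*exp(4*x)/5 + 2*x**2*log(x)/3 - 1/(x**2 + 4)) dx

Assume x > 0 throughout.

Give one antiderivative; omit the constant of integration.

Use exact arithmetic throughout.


Step 1. Rewrite: now ∫(-3*x**2*exp(4*x)/5) dx + ∫(2*x**2*log(x)/3) dx + ∫(-1/(x**2 + 4)) dx.
Step 2. Integrate ∫(2*x**2*log(x)/3) dx by parts with u = log(x), dv = (2*x**2/3) dx, so v = 2*x**3/9 [assuming x > 0]: now 2*x**3*log(x)/9 + ∫(-2*x**2/9) dx + ∫(-3*x**2*exp(4*x)/5) dx + ∫(-1/(x**2 + 4)) dx.
Step 3. Evaluate the standard form: now 2*x**3*log(x)/9 - 2*x**3/27 + ∫(-3*x**2*exp(4*x)/5) dx + ∫(-1/(x**2 + 4)) dx.
Step 4. Evaluate the standard form: now 2*x**3*log(x)/9 - 2*x**3/27 - atan(x/2)/2 + ∫(-3*x**2*exp(4*x)/5) dx.
Step 5. Integrate ∫(-3*x**2*exp(4*x)/5) dx by parts with u = x**2, dv = (-3*exp(4*x)/5) dx, so v = -3*exp(4*x)/20: now 2*x**3*log(x)/9 - 2*x**3/27 - 3*x**2*exp(4*x)/20 - atan(x/2)/2 + ∫(3*x*exp(4*x)/10) dx.
Step 6. Integrate ∫(3*x*exp(4*x)/10) dx by parts with u = x, dv = (3*exp(4*x)/10) dx, so v = 3*exp(4*x)/40: now 2*x**3*log(x)/9 - 2*x**3/27 - 3*x**2*exp(4*x)/20 + 3*x*exp(4*x)/40 - atan(x/2)/2 + ∫(-3*exp(4*x)/40) dx.
Step 7. Evaluate the standard form: now 2*x**3*log(x)/9 - 2*x**3/27 - 3*x**2*exp(4*x)/20 + 3*x*exp(4*x)/40 - 3*exp(4*x)/160 - atan(x/2)/2.
Answer: 2*x**3*log(x)/9 - 2*x**3/27 - 3*x**2*exp(4*x)/20 + 3*x*exp(4*x)/40 - 3*exp(4*x)/160 - atan(x/2)/2.


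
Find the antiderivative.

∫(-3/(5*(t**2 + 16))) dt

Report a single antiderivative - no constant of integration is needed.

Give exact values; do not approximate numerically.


Answer: -3*atan(t/4)/20.


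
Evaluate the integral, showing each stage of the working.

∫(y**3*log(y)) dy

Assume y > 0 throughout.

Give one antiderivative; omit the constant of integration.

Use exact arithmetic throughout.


Step 1. Integrate ∫(y**3*log(y)) dy by parts with u = log(y), dv = (y**3) dy, so v = y**4/4 [assuming y > 0]: now y**4*log(y)/4 + ∫(-y**3/4) dy.
Step 2. Evaluate the standard form: now y**4*log(y)/4 - y**4/16.
Answer: y**4*log(y)/4 - y**4/16.


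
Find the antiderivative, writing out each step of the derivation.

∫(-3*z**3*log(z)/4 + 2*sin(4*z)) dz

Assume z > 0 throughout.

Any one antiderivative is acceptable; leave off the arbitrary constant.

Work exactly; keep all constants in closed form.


Step 1. Rewrite: now ∫(-3*z**3*log(z)/4) dz + ∫(2*sin(4*z)) dz.
Step 2. Integrate ∫(-3*z**3*log(z)/4) dz by parts with u = log(z), dv = (-3*z**3/4) dz, so v = -3*z**4/16 [assuming z > 0]: now -3*z**4*log(z)/16 + ∫(3*z**3/16) dz + ∫(2*sin(4*z)) dz.
Step 3. Evaluate the standard form: now -3*z**4*log(z)/16 + 3*z**4/64 + ∫(2*sin(4*z)) dz.
Step 4. Evaluate the standard form: now -3*z**4*log(z)/16 + 3*z**4/64 - cos(4*z)/2.
Answer: -3*z**4*log(z)/16 + 3*z**4/64 - cos(4*z)/2.


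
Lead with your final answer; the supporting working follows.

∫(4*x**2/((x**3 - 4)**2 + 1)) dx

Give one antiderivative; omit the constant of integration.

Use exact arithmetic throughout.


The answer is 4*atan(x**3 - 4)/3.
Step 1. Substitute u = x**3 - 4, turning ∫(4*x**2/((x**3 - 4)**2 + 1)) dx into ∫(4/(3*(u**2 + 1))) du: now ∫(4/(3*(u**2 + 1))) du.
Step 2. Evaluate the standard form: now 4*atan(u)/3.
Step 3. Substitute back u = x**3 - 4: now 4*atan(x**3 - 4)/3.
Answer: 4*atan(x**3 - 4)/3.


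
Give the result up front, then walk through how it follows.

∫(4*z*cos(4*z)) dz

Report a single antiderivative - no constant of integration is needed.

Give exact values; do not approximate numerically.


The answer is z*sin(4*z) + cos(4*z)/4.
Step 1. Integrate ∫(4*z*cos(4*z)) dz by parts with u = z, dv = (4*cos(4*z)) dz, so v = sin(4*z): now z*sin(4*z) + ∫(-sin(4*z)) dz.
Step 2. Evaluate the standard form: now z*sin(4*z) + cos(4*z)/4.
Answer: z*sin(4*z) + cos(4*z)/4.


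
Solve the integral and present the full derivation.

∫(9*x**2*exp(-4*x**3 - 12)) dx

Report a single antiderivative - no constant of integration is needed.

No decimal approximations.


Step 1. Substitute u = x**3 + 3, turning ∫(9*x**2*exp(-4*x**3 - 12)) dx into ∫(3*exp(-4*u)) du: now ∫(3*exp(-4*u)) du.
Step 2. Evaluate the standard form: now -3*exp(-4*u)/4.
Step 3. Substitute back u = x**3 + 3: now -3*exp(-4*x**3 - 12)/4.
Answer: -3*exp(-4*x**3 - 12)/4.


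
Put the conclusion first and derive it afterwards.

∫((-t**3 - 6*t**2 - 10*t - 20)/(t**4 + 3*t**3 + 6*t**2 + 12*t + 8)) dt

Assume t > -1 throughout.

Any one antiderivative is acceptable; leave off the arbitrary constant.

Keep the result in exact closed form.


The answer is -3*log(t + 1) + 2*log(t + 2) - atan(t/2).
Step 1. Decompose ∫((-t**3 - 6*t**2 - 10*t - 20)/(t**4 + 3*t**3 + 6*t**2 + 12*t + 8)) dt by partial fractions, (-t**3 - 6*t**2 - 10*t - 20)/(t**4 + 3*t**3 + 6*t**2 + 12*t + 8) = -2/(t**2 + 4) + 2/(t + 2) - 3/(t + 1): now ∫(-3/(t + 1)) dt + ∫(2/(t + 2)) dt + ∫(-2/(t**2 + 4)) dt.
Step 2. Evaluate the standard form [assuming t > -1]: now -3*log(t + 1) + ∫(2/(t + 2)) dt + ∫(-2/(t**2 + 4)) dt.
Step 3. Evaluate the standard form [assuming t > -2]: now -3*log(t + 1) + 2*log(t + 2) + ∫(-2/(t**2 + 4)) dt.
Step 4. Evaluate the standard form: now -3*log(t + 1) + 2*log(t + 2) - atan(t/2).
Answer: -3*log(t + 1) + 2*log(t + 2) - atan(t/2).


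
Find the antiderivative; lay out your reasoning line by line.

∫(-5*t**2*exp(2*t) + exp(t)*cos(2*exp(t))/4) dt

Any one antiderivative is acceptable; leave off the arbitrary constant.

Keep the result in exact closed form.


Step 1. Rewrite: now ∫(-5*t**2*exp(2*t)) dt + ∫(exp(t)*cos(2*exp(t))/4) dt.
Step 2. Integrate ∫(-5*t**2*exp(2*t)) dt by parts with u = t**2, dv = (-5*exp(2*t)) dt, so v = -5*exp(2*t)/2: now -5*t**2*exp(2*t)/2 + ∫(5*t*exp(2*t)) dt + ∫(exp(t)*cos(2*exp(t))/4) dt.
Step 3. Integrate ∫(5*t*exp(2*t)) dt by parts with u = t, dv = (5*exp(2*t)) dt, so v = 5*exp(2*t)/2: now -5*t**2*exp(2*t)/2 + 5*t*exp(2*t)/2 + ∫(exp(t)*cos(2*exp(t))/4) dt + ∫(-5*exp(2*t)/2) dt.
Step 4. Evaluate the standard form: now -5*t**2*exp(2*t)/2 + 5*t*exp(2*t)/2 - 5*exp(2*t)/4 + ∫(exp(t)*cos(2*exp(t))/4) dt.
Step 5. Substitute u = exp(t), turning ∫(exp(t)*cos(2*exp(t))/4) dt into ∫(cos(2*u)/4) du: now -5*t**2*exp(2*t)/2 + 5*t*exp(2*t)/2 - 5*exp(2*t)/4 + ∫(cos(2*u)/4) du.
Step 6. Evaluate the standard form: now -5*t**2*exp(2*t)/2 + 5*t*exp(2*t)/2 - 5*exp(2*t)/4 + sin(2*u)/8.
Step 7. Substitute back u = exp(t): now -5*t**2*exp(2*t)/2 + 5*t*exp(2*t)/2 - 5*exp(2*t)/4 + sin(2*exp(t))/8.
Answer: -5*t**2*exp(2*t)/2 + 5*t*exp(2*t)/2 - 5*exp(2*t)/4 + sin(2*exp(t))/8.


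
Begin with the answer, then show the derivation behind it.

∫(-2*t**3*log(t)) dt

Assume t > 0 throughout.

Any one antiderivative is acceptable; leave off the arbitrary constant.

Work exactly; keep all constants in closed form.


The answer is -t**4*log(t)/2 + t**4/8.
Step 1. Integrate ∫(-2*t**3*log(t)) dt by parts with u = log(t), dv = (-2*t**3) dt, so v = -t**4/2 [assuming t > 0]: now -t**4*log(t)/2 + ∫(t**3/2) dt.
Step 2. Evaluate the standard form: now -t**4*log(t)/2 + t**4/8.
Answer: -t**4*log(t)/2 + t**4/8.


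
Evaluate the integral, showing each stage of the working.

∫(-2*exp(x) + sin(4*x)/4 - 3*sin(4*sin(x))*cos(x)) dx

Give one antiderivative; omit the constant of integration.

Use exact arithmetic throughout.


Step 1. Rewrite: now ∫(-3*sin(4*sin(x))*cos(x)) dx + ∫(-2*exp(x)) dx + ∫(sin(4*x)/4) dx.
Step 2. Evaluate the standard form: now -2*exp(x) + ∫(-3*sin(4*sin(x))*cos(x)) dx + ∫(sin(4*x)/4) dx.
Step 3. Evaluate the standard form: now -2*exp(x) - cos(4*x)/16 + ∫(-3*sin(4*sin(x))*cos(x)) dx.
Step 4. Substitute u = sin(x), turning ∫(-3*sin(4*sin(x))*cos(x)) dx into ∫(-3*sin(4*u)) du: now -2*exp(x) - cos(4*x)/16 + ∫(-3*sin(4*u)) du.
Step 5. Evaluate the standard form: now -2*exp(x) + 3*cos(4*u)/4 - cos(4*x)/16.
Step 6. Substitute back u = sin(x): now -2*exp(x) - cos(4*x)/16 + 3*cos(4*sin(x))/4.
Answer: -2*exp(x) - cos(4*x)/16 + 3*cos(4*sin(x))/4.


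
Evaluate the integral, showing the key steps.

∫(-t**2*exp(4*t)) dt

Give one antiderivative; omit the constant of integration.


Step 1. Integrate ∫(-t**2*exp(4*t)) dt by parts with u = t**2, dv = (-exp(4*t)) dt, so v = -exp(4*t)/4: now -t**2*exp(4*t)/4 + ∫(t*exp(4*t)/2) dt.
Step 2. Integrate ∫(t*exp(4*t)/2) dt by parts with u = t, dv = (exp(4*t)/2) dt, so v = exp(4*t)/8: now -t**2*exp(4*t)/4 + t*exp(4*t)/8 + ∫(-exp(4*t)/8) dt.
Step 3. Evaluate the standard form: now -t**2*exp(4*t)/4 + t*exp(4*t)/8 - exp(4*t)/32.
Answer: -t**2*exp(4*t)/4 + t*exp(4*t)/8 - exp(4*t)/32.


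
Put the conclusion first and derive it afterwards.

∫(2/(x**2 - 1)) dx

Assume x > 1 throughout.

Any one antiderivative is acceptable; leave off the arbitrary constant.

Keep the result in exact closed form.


The answer is log(x - 1) - log(x + 1).
Step 1. Decompose ∫(2/(x**2 - 1)) dx by partial fractions, 2/(x**2 - 1) = -1/(x + 1) + 1/(x - 1): now ∫(1/(x - 1)) dx + ∫(-1/(x + 1)) dx.
Step 2. Evaluate the standard form [assuming x > -1]: now -log(x + 1) + ∫(1/(x - 1)) dx.
Step 3. Evaluate the standard form [assuming x > 1]: now log(x - 1) - log(x + 1).
Answer: log(x - 1) - log(x + 1).


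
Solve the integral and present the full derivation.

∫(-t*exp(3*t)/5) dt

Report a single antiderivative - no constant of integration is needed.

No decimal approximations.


Step 1. Integrate ∫(-t*exp(3*t)/5) dt by parts with u = t, dv = (-exp(3*t)/5) dt, so v = -exp(3*t)/15: now -t*exp(3*t)/15 + ∫(exp(3*t)/15) dt.
Step 2. Evaluate the standard form: now -t*exp(3*t)/15 + exp(3*t)/45.
Answer: -t*exp(3*t)/15 + exp(3*t)/45.


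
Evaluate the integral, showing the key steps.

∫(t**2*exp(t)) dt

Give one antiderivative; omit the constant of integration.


Step 1. Integrate ∫(t**2*exp(t)) dt by parts with u = t**2, dv = (exp(t)) dt, so v = exp(t): now t**2*exp(t) + ∫(-2*t*exp(t)) dt.
Step 2. Integrate ∫(-2*t*exp(t)) dt by parts with u = t, dv = (-2*exp(t)) dt, so v = -2*exp(t): now t**2*exp(t) - 2*t*exp(t) + ∫(2*exp(t)) dt.
Step 3. Evaluate the standard form: now t**2*exp(t) - 2*t*exp(t) + 2*exp(t).
Answer: t**2*exp(t) - 2*t*exp(t) + 2*exp(t).


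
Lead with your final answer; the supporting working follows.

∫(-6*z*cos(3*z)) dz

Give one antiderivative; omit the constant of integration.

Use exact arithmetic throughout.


The answer is -2*z*sin(3*z) - 2*cos(3*z)/3.
Step 1. Integrate ∫(-6*z*cos(3*z)) dz by parts with u = z, dv = (-6*cos(3*z)) dz, so v = -2*sin(3*z): now -2*z*sin(3*z) + ∫(2*sin(3*z)) dz.
Step 2. Evaluate the standard form: now -2*z*sin(3*z) - 2*cos(3*z)/3.
Answer: -2*z*sin(3*z) - 2*cos(3*z)/3.


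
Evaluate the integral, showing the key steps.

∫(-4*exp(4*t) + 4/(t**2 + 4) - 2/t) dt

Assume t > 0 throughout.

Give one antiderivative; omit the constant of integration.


Step 1. Rewrite: now ∫(-2/t) dt + ∫(4/(t**2 + 4)) dt + ∫(-4*exp(4*t)) dt.
Step 2. Evaluate the standard form: now -exp(4*t) + ∫(-2/t) dt + ∫(4/(t**2 + 4)) dt.
Step 3. Evaluate the standard form [assuming t > 0]: now -exp(4*t) - 2*log(t) + ∫(4/(t**2 + 4)) dt.
Step 4. Evaluate the standard form: now -exp(4*t) - 2*log(t) + 2*atan(t/2).
Answer: -exp(4*t) - 2*log(t) + 2*atan(t/2).


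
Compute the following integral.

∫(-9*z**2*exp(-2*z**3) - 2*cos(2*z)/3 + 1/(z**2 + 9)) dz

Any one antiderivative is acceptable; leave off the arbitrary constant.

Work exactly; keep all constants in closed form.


Answer: -sin(2*z)/3 + atan(z/3)/3 + 3*exp(-2*z**3)/2.


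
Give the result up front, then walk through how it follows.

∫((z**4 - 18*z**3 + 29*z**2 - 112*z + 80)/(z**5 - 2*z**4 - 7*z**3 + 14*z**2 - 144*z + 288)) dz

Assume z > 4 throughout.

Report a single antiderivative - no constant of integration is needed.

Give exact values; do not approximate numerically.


The answer is -2*log(z - 4) + log(z - 2) + 2*log(z + 4) - 2*atan(z/3)/3.
Step 1. Decompose ∫((z**4 - 18*z**3 + 29*z**2 - 112*z + 80)/(z**5 - 2*z**4 - 7*z**3 + 14*z**2 - 144*z + 288)) dz by partial fractions, (z**4 - 18*z**3 + 29*z**2 - 112*z + 80)/(z**5 - 2*z**4 - 7*z**3 + 14*z**2 - 144*z + 288) = -2/(z**2 + 9) + 2/(z + 4) + 1/(z - 2) - 2/(z - 4): now ∫(-2/(z - 4)) dz + ∫(1/(z - 2)) dz + ∫(2/(z + 4)) dz + ∫(-2/(z**2 + 9)) dz.
Step 2. Evaluate the standard form [assuming z > 4]: now -2*log(z - 4) + ∫(1/(z - 2)) dz + ∫(2/(z + 4)) dz + ∫(-2/(z**2 + 9)) dz.
Step 3. Evaluate the standard form [assuming z > -4]: now -2*log(z - 4) + 2*log(z + 4) + ∫(1/(z - 2)) dz + ∫(-2/(z**2 + 9)) dz.
Step 4. Evaluate the standard form [assuming z > 2]: now -2*log(z - 4) + log(z - 2) + 2*log(z + 4) + ∫(-2/(z**2 + 9)) dz.
Step 5. Evaluate the standard form: now -2*log(z - 4) + log(z - 2) + 2*log(z + 4) - 2*atan(z/3)/3.
Answer: -2*log(z - 4) + log(z - 2) + 2*log(z + 4) - 2*atan(z/3)/3.
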